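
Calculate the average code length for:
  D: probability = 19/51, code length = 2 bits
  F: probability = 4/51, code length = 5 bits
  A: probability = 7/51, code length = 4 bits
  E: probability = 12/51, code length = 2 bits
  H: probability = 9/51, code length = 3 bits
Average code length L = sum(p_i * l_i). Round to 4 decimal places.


Weighted contributions p_i * l_i:
  D: (19/51) * 2 = 38/51
  F: (4/51) * 5 = 20/51
  A: (7/51) * 4 = 28/51
  E: (12/51) * 2 = 24/51
  H: (9/51) * 3 = 27/51
Sum = (38 + 20 + 28 + 24 + 27)/51 = 137/51

L = 137/51 = 2.6863 bits/symbol


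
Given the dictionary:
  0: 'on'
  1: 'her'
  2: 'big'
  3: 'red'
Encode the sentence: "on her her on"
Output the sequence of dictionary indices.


Look up each word in the dictionary:
  'on' -> 0
  'her' -> 1
  'her' -> 1
  'on' -> 0

Encoded: [0, 1, 1, 0]


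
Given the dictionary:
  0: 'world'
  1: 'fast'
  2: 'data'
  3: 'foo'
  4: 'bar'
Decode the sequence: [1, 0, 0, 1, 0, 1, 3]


Look up each index in the dictionary:
  1 -> 'fast'
  0 -> 'world'
  0 -> 'world'
  1 -> 'fast'
  0 -> 'world'
  1 -> 'fast'
  3 -> 'foo'

Decoded: "fast world world fast world fast foo"


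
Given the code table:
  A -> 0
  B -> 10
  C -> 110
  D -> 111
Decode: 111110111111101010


Decoding:
111 -> D
110 -> C
111 -> D
111 -> D
10 -> B
10 -> B
10 -> B


Result: DCDDBBB


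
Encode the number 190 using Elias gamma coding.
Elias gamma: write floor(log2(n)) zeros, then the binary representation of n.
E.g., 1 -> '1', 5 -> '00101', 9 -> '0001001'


num_bits = floor(log2(190)) + 1 = 8
leading_zeros = num_bits - 1 = 7
binary(190) = 10111110

Elias gamma(190) = '0000000' + '10111110' = 000000010111110 (15 bits)


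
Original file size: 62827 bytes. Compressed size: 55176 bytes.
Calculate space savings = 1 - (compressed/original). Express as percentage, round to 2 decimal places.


ratio = compressed/original = 55176/62827 = 0.878221
savings = 1 - ratio = 1 - 0.878221 = 0.121779
as a percentage: 0.121779 * 100 = 12.18%

Space savings = 1 - 55176/62827 = 12.18%


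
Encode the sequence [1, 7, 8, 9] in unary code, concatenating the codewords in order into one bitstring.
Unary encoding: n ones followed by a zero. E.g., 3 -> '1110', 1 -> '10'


Encode each number as n ones followed by a terminating 0:
  1 -> 10 (2 bits)
  7 -> 11111110 (8 bits)
  8 -> 111111110 (9 bits)
  9 -> 1111111110 (10 bits)
Total length = 2 + 8 + 9 + 10 = 29 bits.

Unary([1, 7, 8, 9]) = 10111111101111111101111111110 (29 bits)


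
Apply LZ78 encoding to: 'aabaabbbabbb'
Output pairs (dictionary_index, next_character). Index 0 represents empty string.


LZ78 encoding steps:
Dictionary: {0: ''}
Step 1: w='' (idx 0), next='a' -> output (0, 'a'), add 'a' as idx 1
Step 2: w='a' (idx 1), next='b' -> output (1, 'b'), add 'ab' as idx 2
Step 3: w='a' (idx 1), next='a' -> output (1, 'a'), add 'aa' as idx 3
Step 4: w='' (idx 0), next='b' -> output (0, 'b'), add 'b' as idx 4
Step 5: w='b' (idx 4), next='b' -> output (4, 'b'), add 'bb' as idx 5
Step 6: w='ab' (idx 2), next='b' -> output (2, 'b'), add 'abb' as idx 6
Step 7: w='b' (idx 4), end of input -> output (4, '')


Encoded: [(0, 'a'), (1, 'b'), (1, 'a'), (0, 'b'), (4, 'b'), (2, 'b'), (4, '')]


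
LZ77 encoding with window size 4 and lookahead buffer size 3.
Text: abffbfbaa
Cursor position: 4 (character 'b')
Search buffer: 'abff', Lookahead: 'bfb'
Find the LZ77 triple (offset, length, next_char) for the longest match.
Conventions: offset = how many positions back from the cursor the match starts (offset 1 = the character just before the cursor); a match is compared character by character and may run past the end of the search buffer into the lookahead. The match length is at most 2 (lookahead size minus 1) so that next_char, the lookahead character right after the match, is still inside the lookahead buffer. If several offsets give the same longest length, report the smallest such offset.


Try each offset into the search buffer:
  offset=1 (pos 3, char 'f'): match length 0
  offset=2 (pos 2, char 'f'): match length 0
  offset=3 (pos 1, char 'b'): match length 2
  offset=4 (pos 0, char 'a'): match length 0
Longest match has length 2 at offset 3.
next_char = character at position 4 + 2 = 6 -> 'b'

Best match: offset=3, length=2 (matching 'bf' starting at position 1)
LZ77 triple: (3, 2, 'b')


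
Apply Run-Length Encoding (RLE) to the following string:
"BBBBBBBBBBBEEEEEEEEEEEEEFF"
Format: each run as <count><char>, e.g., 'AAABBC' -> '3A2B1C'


Scanning runs left to right:
  i=0: run of 'B' x 11 -> '11B'
  i=11: run of 'E' x 13 -> '13E'
  i=24: run of 'F' x 2 -> '2F'

RLE = 11B13E2F


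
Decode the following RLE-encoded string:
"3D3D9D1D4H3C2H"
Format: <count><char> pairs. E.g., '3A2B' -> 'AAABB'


Expanding each <count><char> pair:
  3D -> 'DDD'
  3D -> 'DDD'
  9D -> 'DDDDDDDDD'
  1D -> 'D'
  4H -> 'HHHH'
  3C -> 'CCC'
  2H -> 'HH'

Decoded = DDDDDDDDDDDDDDDDHHHHCCCHH


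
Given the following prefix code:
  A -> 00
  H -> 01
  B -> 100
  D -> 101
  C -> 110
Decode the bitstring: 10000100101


Decoding step by step:
Bits 100 -> B
Bits 00 -> A
Bits 100 -> B
Bits 101 -> D


Decoded message: BABD


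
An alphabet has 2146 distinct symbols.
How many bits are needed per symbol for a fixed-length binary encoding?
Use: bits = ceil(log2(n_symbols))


log2(2146) = 11.0674
Bracket: 2^11 = 2048 < 2146 <= 2^12 = 4096
So ceil(log2(2146)) = 12

bits = ceil(log2(2146)) = ceil(11.0674) = 12 bits


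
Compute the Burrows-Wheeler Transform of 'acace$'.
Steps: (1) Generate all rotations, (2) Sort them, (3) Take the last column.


Rotations (sorted):
  0: $acace -> last char: e
  1: acace$ -> last char: $
  2: ace$ac -> last char: c
  3: cace$a -> last char: a
  4: ce$aca -> last char: a
  5: e$acac -> last char: c


BWT = e$caac


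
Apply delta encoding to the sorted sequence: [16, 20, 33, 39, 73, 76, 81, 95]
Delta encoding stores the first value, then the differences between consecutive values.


First value: 16
Deltas:
  20 - 16 = 4
  33 - 20 = 13
  39 - 33 = 6
  73 - 39 = 34
  76 - 73 = 3
  81 - 76 = 5
  95 - 81 = 14


Delta encoded: [16, 4, 13, 6, 34, 3, 5, 14]


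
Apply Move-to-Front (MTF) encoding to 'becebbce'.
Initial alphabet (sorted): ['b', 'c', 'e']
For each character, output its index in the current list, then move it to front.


MTF encoding:
'b': index 0 in ['b', 'c', 'e'] -> ['b', 'c', 'e']
'e': index 2 in ['b', 'c', 'e'] -> ['e', 'b', 'c']
'c': index 2 in ['e', 'b', 'c'] -> ['c', 'e', 'b']
'e': index 1 in ['c', 'e', 'b'] -> ['e', 'c', 'b']
'b': index 2 in ['e', 'c', 'b'] -> ['b', 'e', 'c']
'b': index 0 in ['b', 'e', 'c'] -> ['b', 'e', 'c']
'c': index 2 in ['b', 'e', 'c'] -> ['c', 'b', 'e']
'e': index 2 in ['c', 'b', 'e'] -> ['e', 'c', 'b']


Output: [0, 2, 2, 1, 2, 0, 2, 2]


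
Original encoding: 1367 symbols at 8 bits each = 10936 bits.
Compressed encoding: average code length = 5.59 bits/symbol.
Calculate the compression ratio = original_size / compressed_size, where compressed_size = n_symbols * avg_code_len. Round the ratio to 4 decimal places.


original_size = n_symbols * orig_bits = 1367 * 8 = 10936 bits
compressed_size = n_symbols * avg_code_len = 1367 * 5.59 = 7641.53 bits
ratio = original_size / compressed_size = 10936 / 7641.53 = 1.4311

Compression ratio = 1.4311


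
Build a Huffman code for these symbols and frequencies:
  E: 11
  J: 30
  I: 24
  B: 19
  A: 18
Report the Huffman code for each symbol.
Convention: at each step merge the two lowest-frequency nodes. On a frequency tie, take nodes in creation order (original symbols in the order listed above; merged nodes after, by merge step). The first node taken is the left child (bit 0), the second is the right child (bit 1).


Huffman tree construction:
Step 1: Merge E(11) + A(18) = 29
Step 2: Merge B(19) + I(24) = 43
Step 3: Merge (E+A)(29) + J(30) = 59
Step 4: Merge (B+I)(43) + ((E+A)+J)(59) = 102
Read each symbol's code off the tree from the root (left child = 0, right child = 1).

Codes:
  E: 100 (length 3)
  J: 11 (length 2)
  I: 01 (length 2)
  B: 00 (length 2)
  A: 101 (length 3)
Average code length: 233/102 = 2.2843 bits/symbol


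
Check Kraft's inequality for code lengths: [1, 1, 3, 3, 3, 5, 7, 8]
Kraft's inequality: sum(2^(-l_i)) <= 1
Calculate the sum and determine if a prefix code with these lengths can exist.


Sum = 2^(-1) + 2^(-1) + 2^(-3) + 2^(-3) + 2^(-3) + 2^(-5) + 2^(-7) + 2^(-8)
    = 0.5 + 0.5 + 0.125 + 0.125 + 0.125 + 0.03125 + 0.0078125 + 0.00390625
    = 363/256 = 1.41796875
Since 1.41796875 > 1, Kraft's inequality is NOT satisfied.
A prefix code with these lengths CANNOT exist.

Kraft sum = 1.41796875. Not satisfied.


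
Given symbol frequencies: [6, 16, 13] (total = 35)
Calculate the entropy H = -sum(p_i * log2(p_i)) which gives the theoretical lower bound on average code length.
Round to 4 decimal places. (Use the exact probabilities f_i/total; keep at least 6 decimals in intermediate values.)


Per-symbol terms -p_i * log2(p_i) with p_i = f_i/35:
  p = 6/35 = 0.171429: log2(p) = -2.544321, -p*log2(p) = 0.436169
  p = 16/35 = 0.457143: log2(p) = -1.129283, -p*log2(p) = 0.516244
  p = 13/35 = 0.371429: log2(p) = -1.428843, -p*log2(p) = 0.530713
H = 0.436169 + 0.516244 + 0.530713 = 1.483126

H = 1.4831 bits/symbol


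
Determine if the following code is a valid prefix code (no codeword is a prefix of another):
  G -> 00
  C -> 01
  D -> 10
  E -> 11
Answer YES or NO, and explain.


Checking each pair (does one codeword prefix another?):
  G='00' vs C='01': no prefix
  G='00' vs D='10': no prefix
  G='00' vs E='11': no prefix
  C='01' vs G='00': no prefix
  C='01' vs D='10': no prefix
  C='01' vs E='11': no prefix
  D='10' vs G='00': no prefix
  D='10' vs C='01': no prefix
  D='10' vs E='11': no prefix
  E='11' vs G='00': no prefix
  E='11' vs C='01': no prefix
  E='11' vs D='10': no prefix
No violation found over all pairs.

YES -- this is a valid prefix code. No codeword is a prefix of any other codeword.


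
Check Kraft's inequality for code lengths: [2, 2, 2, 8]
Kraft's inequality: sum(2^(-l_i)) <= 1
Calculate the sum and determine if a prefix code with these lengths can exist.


Sum = 2^(-2) + 2^(-2) + 2^(-2) + 2^(-8)
    = 0.25 + 0.25 + 0.25 + 0.00390625
    = 193/256 = 0.75390625
Since 0.75390625 <= 1, Kraft's inequality IS satisfied.
A prefix code with these lengths CAN exist.

Kraft sum = 0.75390625. Satisfied.


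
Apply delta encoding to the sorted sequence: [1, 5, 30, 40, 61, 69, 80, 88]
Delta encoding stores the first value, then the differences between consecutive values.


First value: 1
Deltas:
  5 - 1 = 4
  30 - 5 = 25
  40 - 30 = 10
  61 - 40 = 21
  69 - 61 = 8
  80 - 69 = 11
  88 - 80 = 8


Delta encoded: [1, 4, 25, 10, 21, 8, 11, 8]


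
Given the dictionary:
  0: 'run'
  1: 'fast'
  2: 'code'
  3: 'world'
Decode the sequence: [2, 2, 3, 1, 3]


Look up each index in the dictionary:
  2 -> 'code'
  2 -> 'code'
  3 -> 'world'
  1 -> 'fast'
  3 -> 'world'

Decoded: "code code world fast world"


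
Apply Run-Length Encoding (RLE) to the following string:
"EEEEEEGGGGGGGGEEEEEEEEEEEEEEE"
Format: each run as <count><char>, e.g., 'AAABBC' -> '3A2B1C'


Scanning runs left to right:
  i=0: run of 'E' x 6 -> '6E'
  i=6: run of 'G' x 8 -> '8G'
  i=14: run of 'E' x 15 -> '15E'

RLE = 6E8G15E


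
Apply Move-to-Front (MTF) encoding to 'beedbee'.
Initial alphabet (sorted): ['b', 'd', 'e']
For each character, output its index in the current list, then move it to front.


MTF encoding:
'b': index 0 in ['b', 'd', 'e'] -> ['b', 'd', 'e']
'e': index 2 in ['b', 'd', 'e'] -> ['e', 'b', 'd']
'e': index 0 in ['e', 'b', 'd'] -> ['e', 'b', 'd']
'd': index 2 in ['e', 'b', 'd'] -> ['d', 'e', 'b']
'b': index 2 in ['d', 'e', 'b'] -> ['b', 'd', 'e']
'e': index 2 in ['b', 'd', 'e'] -> ['e', 'b', 'd']
'e': index 0 in ['e', 'b', 'd'] -> ['e', 'b', 'd']


Output: [0, 2, 0, 2, 2, 2, 0]


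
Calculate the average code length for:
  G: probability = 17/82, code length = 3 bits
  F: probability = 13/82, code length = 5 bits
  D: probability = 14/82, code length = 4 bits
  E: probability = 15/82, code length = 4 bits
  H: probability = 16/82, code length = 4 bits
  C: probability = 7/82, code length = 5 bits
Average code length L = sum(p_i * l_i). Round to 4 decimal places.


Weighted contributions p_i * l_i:
  G: (17/82) * 3 = 51/82
  F: (13/82) * 5 = 65/82
  D: (14/82) * 4 = 56/82
  E: (15/82) * 4 = 60/82
  H: (16/82) * 4 = 64/82
  C: (7/82) * 5 = 35/82
Sum = (51 + 65 + 56 + 60 + 64 + 35)/82 = 331/82

L = 331/82 = 4.0366 bits/symbol


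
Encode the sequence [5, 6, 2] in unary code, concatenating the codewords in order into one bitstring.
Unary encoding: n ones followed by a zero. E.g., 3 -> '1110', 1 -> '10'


Encode each number as n ones followed by a terminating 0:
  5 -> 111110 (6 bits)
  6 -> 1111110 (7 bits)
  2 -> 110 (3 bits)
Total length = 6 + 7 + 3 = 16 bits.

Unary([5, 6, 2]) = 1111101111110110 (16 bits)


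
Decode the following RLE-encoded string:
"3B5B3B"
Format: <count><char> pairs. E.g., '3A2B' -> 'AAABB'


Expanding each <count><char> pair:
  3B -> 'BBB'
  5B -> 'BBBBB'
  3B -> 'BBB'

Decoded = BBBBBBBBBBB


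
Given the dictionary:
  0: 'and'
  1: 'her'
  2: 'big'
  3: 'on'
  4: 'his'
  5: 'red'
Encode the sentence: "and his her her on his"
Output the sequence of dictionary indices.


Look up each word in the dictionary:
  'and' -> 0
  'his' -> 4
  'her' -> 1
  'her' -> 1
  'on' -> 3
  'his' -> 4

Encoded: [0, 4, 1, 1, 3, 4]


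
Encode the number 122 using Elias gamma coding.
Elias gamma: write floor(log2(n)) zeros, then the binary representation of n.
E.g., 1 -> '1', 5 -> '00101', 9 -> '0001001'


num_bits = floor(log2(122)) + 1 = 7
leading_zeros = num_bits - 1 = 6
binary(122) = 1111010

Elias gamma(122) = '000000' + '1111010' = 0000001111010 (13 bits)


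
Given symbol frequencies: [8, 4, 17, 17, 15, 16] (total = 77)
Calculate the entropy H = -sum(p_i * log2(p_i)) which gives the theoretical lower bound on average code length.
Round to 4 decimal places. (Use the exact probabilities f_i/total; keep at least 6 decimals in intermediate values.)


Per-symbol terms -p_i * log2(p_i) with p_i = f_i/77:
  p = 8/77 = 0.103896: log2(p) = -3.266787, -p*log2(p) = 0.339406
  p = 4/77 = 0.051948: log2(p) = -4.266787, -p*log2(p) = 0.221651
  p = 17/77 = 0.220779: log2(p) = -2.179324, -p*log2(p) = 0.481149
  p = 17/77 = 0.220779: log2(p) = -2.179324, -p*log2(p) = 0.481149
  p = 15/77 = 0.194805: log2(p) = -2.359896, -p*log2(p) = 0.459720
  p = 16/77 = 0.207792: log2(p) = -2.266787, -p*log2(p) = 0.471021
H = 0.339406 + 0.221651 + 0.481149 + 0.481149 + 0.459720 + 0.471021 = 2.454096

H = 2.4541 bits/symbol


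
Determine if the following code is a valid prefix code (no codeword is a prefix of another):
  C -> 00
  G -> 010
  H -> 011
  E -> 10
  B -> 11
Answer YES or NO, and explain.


Checking each pair (does one codeword prefix another?):
  C='00' vs G='010': no prefix
  C='00' vs H='011': no prefix
  C='00' vs E='10': no prefix
  C='00' vs B='11': no prefix
  G='010' vs C='00': no prefix
  G='010' vs H='011': no prefix
  G='010' vs E='10': no prefix
  G='010' vs B='11': no prefix
  H='011' vs C='00': no prefix
  H='011' vs G='010': no prefix
  H='011' vs E='10': no prefix
  H='011' vs B='11': no prefix
  E='10' vs C='00': no prefix
  E='10' vs G='010': no prefix
  E='10' vs H='011': no prefix
  E='10' vs B='11': no prefix
  B='11' vs C='00': no prefix
  B='11' vs G='010': no prefix
  B='11' vs H='011': no prefix
  B='11' vs E='10': no prefix
No violation found over all pairs.

YES -- this is a valid prefix code. No codeword is a prefix of any other codeword.


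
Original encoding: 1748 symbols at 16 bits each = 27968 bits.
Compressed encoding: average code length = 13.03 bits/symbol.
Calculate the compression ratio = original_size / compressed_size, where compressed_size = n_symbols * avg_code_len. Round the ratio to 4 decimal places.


original_size = n_symbols * orig_bits = 1748 * 16 = 27968 bits
compressed_size = n_symbols * avg_code_len = 1748 * 13.03 = 22776.44 bits
ratio = original_size / compressed_size = 27968 / 22776.44 = 1.2279

Compression ratio = 1.2279


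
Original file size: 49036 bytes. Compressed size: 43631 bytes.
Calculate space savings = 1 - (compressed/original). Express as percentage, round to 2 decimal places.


ratio = compressed/original = 43631/49036 = 0.889775
savings = 1 - ratio = 1 - 0.889775 = 0.110225
as a percentage: 0.110225 * 100 = 11.02%

Space savings = 1 - 43631/49036 = 11.02%


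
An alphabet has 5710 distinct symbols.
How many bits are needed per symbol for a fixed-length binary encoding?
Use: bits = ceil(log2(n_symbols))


log2(5710) = 12.4793
Bracket: 2^12 = 4096 < 5710 <= 2^13 = 8192
So ceil(log2(5710)) = 13

bits = ceil(log2(5710)) = ceil(12.4793) = 13 bits


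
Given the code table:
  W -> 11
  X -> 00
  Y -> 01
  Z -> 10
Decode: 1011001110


Decoding:
10 -> Z
11 -> W
00 -> X
11 -> W
10 -> Z


Result: ZWXWZ


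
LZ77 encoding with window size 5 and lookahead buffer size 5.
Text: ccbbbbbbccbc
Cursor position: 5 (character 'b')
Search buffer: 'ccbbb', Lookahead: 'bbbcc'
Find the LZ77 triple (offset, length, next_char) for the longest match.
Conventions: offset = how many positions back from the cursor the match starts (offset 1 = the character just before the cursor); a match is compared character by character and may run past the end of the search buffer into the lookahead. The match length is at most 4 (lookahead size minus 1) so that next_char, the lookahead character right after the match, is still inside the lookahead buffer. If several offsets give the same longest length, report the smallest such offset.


Try each offset into the search buffer:
  offset=1 (pos 4, char 'b'): match length 3
  offset=2 (pos 3, char 'b'): match length 3
  offset=3 (pos 2, char 'b'): match length 3
  offset=4 (pos 1, char 'c'): match length 0
  offset=5 (pos 0, char 'c'): match length 0
Longest match has length 3, found at offsets 1, 2, 3; take the smallest, offset 1.
next_char = character at position 5 + 3 = 8 -> 'c'

Best match: offset=1, length=3 (matching 'bbb' starting at position 4)
LZ77 triple: (1, 3, 'c')


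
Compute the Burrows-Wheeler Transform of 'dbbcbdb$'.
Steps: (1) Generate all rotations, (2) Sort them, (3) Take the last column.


Rotations (sorted):
  0: $dbbcbdb -> last char: b
  1: b$dbbcbd -> last char: d
  2: bbcbdb$d -> last char: d
  3: bcbdb$db -> last char: b
  4: bdb$dbbc -> last char: c
  5: cbdb$dbb -> last char: b
  6: db$dbbcb -> last char: b
  7: dbbcbdb$ -> last char: $


BWT = bddbcbb$


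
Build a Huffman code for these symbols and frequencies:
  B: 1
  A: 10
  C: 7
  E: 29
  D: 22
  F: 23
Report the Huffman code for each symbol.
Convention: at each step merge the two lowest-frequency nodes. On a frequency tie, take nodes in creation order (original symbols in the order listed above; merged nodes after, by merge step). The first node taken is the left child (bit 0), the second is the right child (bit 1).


Huffman tree construction:
Step 1: Merge B(1) + C(7) = 8
Step 2: Merge (B+C)(8) + A(10) = 18
Step 3: Merge ((B+C)+A)(18) + D(22) = 40
Step 4: Merge F(23) + E(29) = 52
Step 5: Merge (((B+C)+A)+D)(40) + (F+E)(52) = 92
Read each symbol's code off the tree from the root (left child = 0, right child = 1).

Codes:
  B: 0000 (length 4)
  A: 001 (length 3)
  C: 0001 (length 4)
  E: 11 (length 2)
  D: 01 (length 2)
  F: 10 (length 2)
Average code length: 210/92 = 2.2826 bits/symbol


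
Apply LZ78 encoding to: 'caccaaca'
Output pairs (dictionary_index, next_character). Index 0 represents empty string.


LZ78 encoding steps:
Dictionary: {0: ''}
Step 1: w='' (idx 0), next='c' -> output (0, 'c'), add 'c' as idx 1
Step 2: w='' (idx 0), next='a' -> output (0, 'a'), add 'a' as idx 2
Step 3: w='c' (idx 1), next='c' -> output (1, 'c'), add 'cc' as idx 3
Step 4: w='a' (idx 2), next='a' -> output (2, 'a'), add 'aa' as idx 4
Step 5: w='c' (idx 1), next='a' -> output (1, 'a'), add 'ca' as idx 5


Encoded: [(0, 'c'), (0, 'a'), (1, 'c'), (2, 'a'), (1, 'a')]


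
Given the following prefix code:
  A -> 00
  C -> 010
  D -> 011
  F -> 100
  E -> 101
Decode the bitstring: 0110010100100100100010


Decoding step by step:
Bits 011 -> D
Bits 00 -> A
Bits 101 -> E
Bits 00 -> A
Bits 100 -> F
Bits 100 -> F
Bits 100 -> F
Bits 010 -> C


Decoded message: DAEAFFFC


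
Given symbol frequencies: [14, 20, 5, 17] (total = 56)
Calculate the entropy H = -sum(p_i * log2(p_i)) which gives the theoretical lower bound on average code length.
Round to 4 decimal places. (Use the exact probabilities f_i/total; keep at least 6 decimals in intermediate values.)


Per-symbol terms -p_i * log2(p_i) with p_i = f_i/56:
  p = 14/56 = 0.250000: log2(p) = -2.000000, -p*log2(p) = 0.500000
  p = 20/56 = 0.357143: log2(p) = -1.485427, -p*log2(p) = 0.530510
  p = 5/56 = 0.089286: log2(p) = -3.485427, -p*log2(p) = 0.311199
  p = 17/56 = 0.303571: log2(p) = -1.719892, -p*log2(p) = 0.522110
H = 0.500000 + 0.530510 + 0.311199 + 0.522110 = 1.863819

H = 1.8638 bits/symbol


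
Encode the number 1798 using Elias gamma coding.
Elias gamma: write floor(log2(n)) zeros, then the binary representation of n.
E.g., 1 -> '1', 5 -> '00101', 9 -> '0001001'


num_bits = floor(log2(1798)) + 1 = 11
leading_zeros = num_bits - 1 = 10
binary(1798) = 11100000110

Elias gamma(1798) = '0000000000' + '11100000110' = 000000000011100000110 (21 bits)


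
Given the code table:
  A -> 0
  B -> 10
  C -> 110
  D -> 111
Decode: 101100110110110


Decoding:
10 -> B
110 -> C
0 -> A
110 -> C
110 -> C
110 -> C


Result: BCACCC


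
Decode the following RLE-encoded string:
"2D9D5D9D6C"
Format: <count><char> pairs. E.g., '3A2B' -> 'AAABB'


Expanding each <count><char> pair:
  2D -> 'DD'
  9D -> 'DDDDDDDDD'
  5D -> 'DDDDD'
  9D -> 'DDDDDDDDD'
  6C -> 'CCCCCC'

Decoded = DDDDDDDDDDDDDDDDDDDDDDDDDCCCCCC


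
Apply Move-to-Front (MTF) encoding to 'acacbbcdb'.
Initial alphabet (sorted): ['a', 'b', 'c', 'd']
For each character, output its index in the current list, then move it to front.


MTF encoding:
'a': index 0 in ['a', 'b', 'c', 'd'] -> ['a', 'b', 'c', 'd']
'c': index 2 in ['a', 'b', 'c', 'd'] -> ['c', 'a', 'b', 'd']
'a': index 1 in ['c', 'a', 'b', 'd'] -> ['a', 'c', 'b', 'd']
'c': index 1 in ['a', 'c', 'b', 'd'] -> ['c', 'a', 'b', 'd']
'b': index 2 in ['c', 'a', 'b', 'd'] -> ['b', 'c', 'a', 'd']
'b': index 0 in ['b', 'c', 'a', 'd'] -> ['b', 'c', 'a', 'd']
'c': index 1 in ['b', 'c', 'a', 'd'] -> ['c', 'b', 'a', 'd']
'd': index 3 in ['c', 'b', 'a', 'd'] -> ['d', 'c', 'b', 'a']
'b': index 2 in ['d', 'c', 'b', 'a'] -> ['b', 'd', 'c', 'a']


Output: [0, 2, 1, 1, 2, 0, 1, 3, 2]


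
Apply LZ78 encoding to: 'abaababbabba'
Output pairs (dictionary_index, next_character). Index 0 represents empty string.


LZ78 encoding steps:
Dictionary: {0: ''}
Step 1: w='' (idx 0), next='a' -> output (0, 'a'), add 'a' as idx 1
Step 2: w='' (idx 0), next='b' -> output (0, 'b'), add 'b' as idx 2
Step 3: w='a' (idx 1), next='a' -> output (1, 'a'), add 'aa' as idx 3
Step 4: w='b' (idx 2), next='a' -> output (2, 'a'), add 'ba' as idx 4
Step 5: w='b' (idx 2), next='b' -> output (2, 'b'), add 'bb' as idx 5
Step 6: w='a' (idx 1), next='b' -> output (1, 'b'), add 'ab' as idx 6
Step 7: w='ba' (idx 4), end of input -> output (4, '')


Encoded: [(0, 'a'), (0, 'b'), (1, 'a'), (2, 'a'), (2, 'b'), (1, 'b'), (4, '')]


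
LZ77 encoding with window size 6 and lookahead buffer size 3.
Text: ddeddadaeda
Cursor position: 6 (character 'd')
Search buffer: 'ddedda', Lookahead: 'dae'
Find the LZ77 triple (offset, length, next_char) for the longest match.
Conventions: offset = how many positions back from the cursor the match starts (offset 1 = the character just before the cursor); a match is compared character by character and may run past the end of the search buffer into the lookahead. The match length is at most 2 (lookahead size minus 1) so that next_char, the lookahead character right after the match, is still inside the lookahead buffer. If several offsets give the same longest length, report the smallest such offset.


Try each offset into the search buffer:
  offset=1 (pos 5, char 'a'): match length 0
  offset=2 (pos 4, char 'd'): match length 2
  offset=3 (pos 3, char 'd'): match length 1
  offset=4 (pos 2, char 'e'): match length 0
  offset=5 (pos 1, char 'd'): match length 1
  offset=6 (pos 0, char 'd'): match length 1
Longest match has length 2 at offset 2.
next_char = character at position 6 + 2 = 8 -> 'e'

Best match: offset=2, length=2 (matching 'da' starting at position 4)
LZ77 triple: (2, 2, 'e')


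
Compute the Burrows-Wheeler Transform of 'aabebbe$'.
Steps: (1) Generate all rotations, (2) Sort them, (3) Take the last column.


Rotations (sorted):
  0: $aabebbe -> last char: e
  1: aabebbe$ -> last char: $
  2: abebbe$a -> last char: a
  3: bbe$aabe -> last char: e
  4: be$aabeb -> last char: b
  5: bebbe$aa -> last char: a
  6: e$aabebb -> last char: b
  7: ebbe$aab -> last char: b


BWT = e$aebabb


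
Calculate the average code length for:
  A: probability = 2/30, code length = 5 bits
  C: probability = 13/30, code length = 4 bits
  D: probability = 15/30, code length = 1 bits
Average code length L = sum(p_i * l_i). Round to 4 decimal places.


Weighted contributions p_i * l_i:
  A: (2/30) * 5 = 10/30
  C: (13/30) * 4 = 52/30
  D: (15/30) * 1 = 15/30
Sum = (10 + 52 + 15)/30 = 77/30

L = 77/30 = 2.5667 bits/symbol


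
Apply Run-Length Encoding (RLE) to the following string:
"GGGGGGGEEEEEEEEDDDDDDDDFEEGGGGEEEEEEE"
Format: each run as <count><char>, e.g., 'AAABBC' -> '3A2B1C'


Scanning runs left to right:
  i=0: run of 'G' x 7 -> '7G'
  i=7: run of 'E' x 8 -> '8E'
  i=15: run of 'D' x 8 -> '8D'
  i=23: run of 'F' x 1 -> '1F'
  i=24: run of 'E' x 2 -> '2E'
  i=26: run of 'G' x 4 -> '4G'
  i=30: run of 'E' x 7 -> '7E'

RLE = 7G8E8D1F2E4G7E


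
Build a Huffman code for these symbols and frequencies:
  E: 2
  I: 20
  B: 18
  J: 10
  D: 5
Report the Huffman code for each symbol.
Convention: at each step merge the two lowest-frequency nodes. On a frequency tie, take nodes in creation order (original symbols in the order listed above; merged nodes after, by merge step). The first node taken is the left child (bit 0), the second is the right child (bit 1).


Huffman tree construction:
Step 1: Merge E(2) + D(5) = 7
Step 2: Merge (E+D)(7) + J(10) = 17
Step 3: Merge ((E+D)+J)(17) + B(18) = 35
Step 4: Merge I(20) + (((E+D)+J)+B)(35) = 55
Read each symbol's code off the tree from the root (left child = 0, right child = 1).

Codes:
  E: 1000 (length 4)
  I: 0 (length 1)
  B: 11 (length 2)
  J: 101 (length 3)
  D: 1001 (length 4)
Average code length: 114/55 = 2.0727 bits/symbol


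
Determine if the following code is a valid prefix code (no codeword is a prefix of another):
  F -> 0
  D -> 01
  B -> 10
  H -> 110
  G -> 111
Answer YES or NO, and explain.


Checking each pair (does one codeword prefix another?):
  F='0' vs D='01': prefix -- VIOLATION

NO -- this is NOT a valid prefix code. F (0) is a prefix of D (01).


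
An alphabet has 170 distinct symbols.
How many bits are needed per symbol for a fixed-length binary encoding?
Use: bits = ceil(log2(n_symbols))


log2(170) = 7.4094
Bracket: 2^7 = 128 < 170 <= 2^8 = 256
So ceil(log2(170)) = 8

bits = ceil(log2(170)) = ceil(7.4094) = 8 bits


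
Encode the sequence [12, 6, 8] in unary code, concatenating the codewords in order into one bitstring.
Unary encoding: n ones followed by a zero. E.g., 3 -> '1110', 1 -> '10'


Encode each number as n ones followed by a terminating 0:
  12 -> 1111111111110 (13 bits)
  6 -> 1111110 (7 bits)
  8 -> 111111110 (9 bits)
Total length = 13 + 7 + 9 = 29 bits.

Unary([12, 6, 8]) = 11111111111101111110111111110 (29 bits)


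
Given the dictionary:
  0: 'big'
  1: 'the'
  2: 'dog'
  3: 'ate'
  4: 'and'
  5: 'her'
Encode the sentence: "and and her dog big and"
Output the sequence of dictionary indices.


Look up each word in the dictionary:
  'and' -> 4
  'and' -> 4
  'her' -> 5
  'dog' -> 2
  'big' -> 0
  'and' -> 4

Encoded: [4, 4, 5, 2, 0, 4]


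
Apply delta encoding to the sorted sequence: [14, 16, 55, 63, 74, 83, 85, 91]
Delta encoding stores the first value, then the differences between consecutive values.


First value: 14
Deltas:
  16 - 14 = 2
  55 - 16 = 39
  63 - 55 = 8
  74 - 63 = 11
  83 - 74 = 9
  85 - 83 = 2
  91 - 85 = 6


Delta encoded: [14, 2, 39, 8, 11, 9, 2, 6]


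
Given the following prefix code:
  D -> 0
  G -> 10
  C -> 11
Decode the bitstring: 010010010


Decoding step by step:
Bits 0 -> D
Bits 10 -> G
Bits 0 -> D
Bits 10 -> G
Bits 0 -> D
Bits 10 -> G


Decoded message: DGDGDG


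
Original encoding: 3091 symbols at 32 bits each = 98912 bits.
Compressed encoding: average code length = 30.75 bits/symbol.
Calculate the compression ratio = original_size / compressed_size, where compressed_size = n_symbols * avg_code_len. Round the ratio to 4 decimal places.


original_size = n_symbols * orig_bits = 3091 * 32 = 98912 bits
compressed_size = n_symbols * avg_code_len = 3091 * 30.75 = 95048.25 bits
ratio = original_size / compressed_size = 98912 / 95048.25 = 1.0407

Compression ratio = 1.0407


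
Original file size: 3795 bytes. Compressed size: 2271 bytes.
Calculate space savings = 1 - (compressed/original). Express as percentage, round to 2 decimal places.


ratio = compressed/original = 2271/3795 = 0.598419
savings = 1 - ratio = 1 - 0.598419 = 0.401581
as a percentage: 0.401581 * 100 = 40.16%

Space savings = 1 - 2271/3795 = 40.16%


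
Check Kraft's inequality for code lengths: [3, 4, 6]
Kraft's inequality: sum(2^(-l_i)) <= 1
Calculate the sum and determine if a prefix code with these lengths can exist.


Sum = 2^(-3) + 2^(-4) + 2^(-6)
    = 0.125 + 0.0625 + 0.015625
    = 13/64 = 0.203125
Since 0.203125 <= 1, Kraft's inequality IS satisfied.
A prefix code with these lengths CAN exist.

Kraft sum = 0.203125. Satisfied.


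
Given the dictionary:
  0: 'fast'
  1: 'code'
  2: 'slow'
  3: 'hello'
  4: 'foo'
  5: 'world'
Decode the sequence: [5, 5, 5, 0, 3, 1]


Look up each index in the dictionary:
  5 -> 'world'
  5 -> 'world'
  5 -> 'world'
  0 -> 'fast'
  3 -> 'hello'
  1 -> 'code'

Decoded: "world world world fast hello code"


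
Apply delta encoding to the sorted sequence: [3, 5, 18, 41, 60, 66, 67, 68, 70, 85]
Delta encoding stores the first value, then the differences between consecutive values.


First value: 3
Deltas:
  5 - 3 = 2
  18 - 5 = 13
  41 - 18 = 23
  60 - 41 = 19
  66 - 60 = 6
  67 - 66 = 1
  68 - 67 = 1
  70 - 68 = 2
  85 - 70 = 15


Delta encoded: [3, 2, 13, 23, 19, 6, 1, 1, 2, 15]


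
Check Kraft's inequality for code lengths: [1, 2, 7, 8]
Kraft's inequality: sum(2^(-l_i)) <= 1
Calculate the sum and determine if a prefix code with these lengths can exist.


Sum = 2^(-1) + 2^(-2) + 2^(-7) + 2^(-8)
    = 0.5 + 0.25 + 0.0078125 + 0.00390625
    = 195/256 = 0.76171875
Since 0.76171875 <= 1, Kraft's inequality IS satisfied.
A prefix code with these lengths CAN exist.

Kraft sum = 0.76171875. Satisfied.


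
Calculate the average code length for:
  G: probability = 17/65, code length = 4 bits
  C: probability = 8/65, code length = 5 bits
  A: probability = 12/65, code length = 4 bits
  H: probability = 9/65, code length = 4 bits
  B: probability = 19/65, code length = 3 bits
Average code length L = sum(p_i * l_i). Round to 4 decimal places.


Weighted contributions p_i * l_i:
  G: (17/65) * 4 = 68/65
  C: (8/65) * 5 = 40/65
  A: (12/65) * 4 = 48/65
  H: (9/65) * 4 = 36/65
  B: (19/65) * 3 = 57/65
Sum = (68 + 40 + 48 + 36 + 57)/65 = 249/65

L = 249/65 = 3.8308 bits/symbol


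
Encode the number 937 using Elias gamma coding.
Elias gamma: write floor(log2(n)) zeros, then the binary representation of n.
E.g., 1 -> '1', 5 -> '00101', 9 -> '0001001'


num_bits = floor(log2(937)) + 1 = 10
leading_zeros = num_bits - 1 = 9
binary(937) = 1110101001

Elias gamma(937) = '000000000' + '1110101001' = 0000000001110101001 (19 bits)


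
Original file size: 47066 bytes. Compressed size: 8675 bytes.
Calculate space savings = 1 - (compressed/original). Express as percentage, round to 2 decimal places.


ratio = compressed/original = 8675/47066 = 0.184316
savings = 1 - ratio = 1 - 0.184316 = 0.815684
as a percentage: 0.815684 * 100 = 81.57%

Space savings = 1 - 8675/47066 = 81.57%


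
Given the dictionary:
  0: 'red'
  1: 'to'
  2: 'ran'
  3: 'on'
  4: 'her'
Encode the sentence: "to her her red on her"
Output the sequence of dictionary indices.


Look up each word in the dictionary:
  'to' -> 1
  'her' -> 4
  'her' -> 4
  'red' -> 0
  'on' -> 3
  'her' -> 4

Encoded: [1, 4, 4, 0, 3, 4]


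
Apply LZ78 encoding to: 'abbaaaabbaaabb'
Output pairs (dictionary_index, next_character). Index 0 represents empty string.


LZ78 encoding steps:
Dictionary: {0: ''}
Step 1: w='' (idx 0), next='a' -> output (0, 'a'), add 'a' as idx 1
Step 2: w='' (idx 0), next='b' -> output (0, 'b'), add 'b' as idx 2
Step 3: w='b' (idx 2), next='a' -> output (2, 'a'), add 'ba' as idx 3
Step 4: w='a' (idx 1), next='a' -> output (1, 'a'), add 'aa' as idx 4
Step 5: w='a' (idx 1), next='b' -> output (1, 'b'), add 'ab' as idx 5
Step 6: w='ba' (idx 3), next='a' -> output (3, 'a'), add 'baa' as idx 6
Step 7: w='ab' (idx 5), next='b' -> output (5, 'b'), add 'abb' as idx 7


Encoded: [(0, 'a'), (0, 'b'), (2, 'a'), (1, 'a'), (1, 'b'), (3, 'a'), (5, 'b')]


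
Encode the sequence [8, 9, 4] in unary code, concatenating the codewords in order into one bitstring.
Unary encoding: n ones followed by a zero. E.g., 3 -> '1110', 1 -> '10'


Encode each number as n ones followed by a terminating 0:
  8 -> 111111110 (9 bits)
  9 -> 1111111110 (10 bits)
  4 -> 11110 (5 bits)
Total length = 9 + 10 + 5 = 24 bits.

Unary([8, 9, 4]) = 111111110111111111011110 (24 bits)


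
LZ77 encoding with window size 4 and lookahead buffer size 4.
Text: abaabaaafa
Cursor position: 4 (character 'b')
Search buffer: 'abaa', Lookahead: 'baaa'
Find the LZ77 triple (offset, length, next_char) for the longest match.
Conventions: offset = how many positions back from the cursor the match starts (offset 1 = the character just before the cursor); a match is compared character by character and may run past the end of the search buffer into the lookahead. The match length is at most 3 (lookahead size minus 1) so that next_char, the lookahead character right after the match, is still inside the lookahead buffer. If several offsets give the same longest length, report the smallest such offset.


Try each offset into the search buffer:
  offset=1 (pos 3, char 'a'): match length 0
  offset=2 (pos 2, char 'a'): match length 0
  offset=3 (pos 1, char 'b'): match length 3
  offset=4 (pos 0, char 'a'): match length 0
Longest match has length 3 at offset 3.
next_char = character at position 4 + 3 = 7 -> 'a'

Best match: offset=3, length=3 (matching 'baa' starting at position 1)
LZ77 triple: (3, 3, 'a')


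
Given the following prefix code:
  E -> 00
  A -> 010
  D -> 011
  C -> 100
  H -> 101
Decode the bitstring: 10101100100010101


Decoding step by step:
Bits 101 -> H
Bits 011 -> D
Bits 00 -> E
Bits 100 -> C
Bits 010 -> A
Bits 101 -> H


Decoded message: HDECAH


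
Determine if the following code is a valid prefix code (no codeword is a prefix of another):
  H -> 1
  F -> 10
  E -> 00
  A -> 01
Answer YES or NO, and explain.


Checking each pair (does one codeword prefix another?):
  H='1' vs F='10': prefix -- VIOLATION

NO -- this is NOT a valid prefix code. H (1) is a prefix of F (10).


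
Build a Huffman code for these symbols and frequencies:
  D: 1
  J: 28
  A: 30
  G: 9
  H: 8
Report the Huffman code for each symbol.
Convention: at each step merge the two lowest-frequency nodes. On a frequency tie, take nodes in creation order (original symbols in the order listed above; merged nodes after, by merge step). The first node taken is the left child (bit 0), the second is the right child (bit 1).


Huffman tree construction:
Step 1: Merge D(1) + H(8) = 9
Step 2: Merge G(9) + (D+H)(9) = 18
Step 3: Merge (G+(D+H))(18) + J(28) = 46
Step 4: Merge A(30) + ((G+(D+H))+J)(46) = 76
Read each symbol's code off the tree from the root (left child = 0, right child = 1).

Codes:
  D: 1010 (length 4)
  J: 11 (length 2)
  A: 0 (length 1)
  G: 100 (length 3)
  H: 1011 (length 4)
Average code length: 149/76 = 1.9605 bits/symbol


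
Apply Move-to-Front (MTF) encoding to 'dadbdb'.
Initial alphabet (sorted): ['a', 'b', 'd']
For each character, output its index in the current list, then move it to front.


MTF encoding:
'd': index 2 in ['a', 'b', 'd'] -> ['d', 'a', 'b']
'a': index 1 in ['d', 'a', 'b'] -> ['a', 'd', 'b']
'd': index 1 in ['a', 'd', 'b'] -> ['d', 'a', 'b']
'b': index 2 in ['d', 'a', 'b'] -> ['b', 'd', 'a']
'd': index 1 in ['b', 'd', 'a'] -> ['d', 'b', 'a']
'b': index 1 in ['d', 'b', 'a'] -> ['b', 'd', 'a']


Output: [2, 1, 1, 2, 1, 1]


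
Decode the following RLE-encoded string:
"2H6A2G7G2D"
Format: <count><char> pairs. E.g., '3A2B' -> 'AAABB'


Expanding each <count><char> pair:
  2H -> 'HH'
  6A -> 'AAAAAA'
  2G -> 'GG'
  7G -> 'GGGGGGG'
  2D -> 'DD'

Decoded = HHAAAAAAGGGGGGGGGDD


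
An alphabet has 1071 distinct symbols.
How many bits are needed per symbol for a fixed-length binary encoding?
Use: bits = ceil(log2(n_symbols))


log2(1071) = 10.0647
Bracket: 2^10 = 1024 < 1071 <= 2^11 = 2048
So ceil(log2(1071)) = 11

bits = ceil(log2(1071)) = ceil(10.0647) = 11 bits


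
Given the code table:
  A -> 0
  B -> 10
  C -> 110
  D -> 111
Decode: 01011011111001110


Decoding:
0 -> A
10 -> B
110 -> C
111 -> D
110 -> C
0 -> A
111 -> D
0 -> A


Result: ABCDCADA


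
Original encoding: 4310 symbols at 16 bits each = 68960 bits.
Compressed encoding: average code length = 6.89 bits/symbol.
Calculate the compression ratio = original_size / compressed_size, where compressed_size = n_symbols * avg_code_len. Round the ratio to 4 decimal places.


original_size = n_symbols * orig_bits = 4310 * 16 = 68960 bits
compressed_size = n_symbols * avg_code_len = 4310 * 6.89 = 29695.9 bits
ratio = original_size / compressed_size = 68960 / 29695.9 = 2.3222

Compression ratio = 2.3222


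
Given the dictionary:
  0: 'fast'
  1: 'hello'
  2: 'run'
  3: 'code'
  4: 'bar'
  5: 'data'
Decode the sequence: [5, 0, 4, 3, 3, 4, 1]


Look up each index in the dictionary:
  5 -> 'data'
  0 -> 'fast'
  4 -> 'bar'
  3 -> 'code'
  3 -> 'code'
  4 -> 'bar'
  1 -> 'hello'

Decoded: "data fast bar code code bar hello"


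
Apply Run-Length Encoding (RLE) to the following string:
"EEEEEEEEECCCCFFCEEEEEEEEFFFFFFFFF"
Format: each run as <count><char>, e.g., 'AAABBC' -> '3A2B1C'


Scanning runs left to right:
  i=0: run of 'E' x 9 -> '9E'
  i=9: run of 'C' x 4 -> '4C'
  i=13: run of 'F' x 2 -> '2F'
  i=15: run of 'C' x 1 -> '1C'
  i=16: run of 'E' x 8 -> '8E'
  i=24: run of 'F' x 9 -> '9F'

RLE = 9E4C2F1C8E9F


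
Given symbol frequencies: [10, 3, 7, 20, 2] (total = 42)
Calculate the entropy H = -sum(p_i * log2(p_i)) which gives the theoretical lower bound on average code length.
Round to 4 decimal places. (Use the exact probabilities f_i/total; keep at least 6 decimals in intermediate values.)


Per-symbol terms -p_i * log2(p_i) with p_i = f_i/42:
  p = 10/42 = 0.238095: log2(p) = -2.070389, -p*log2(p) = 0.492950
  p = 3/42 = 0.071429: log2(p) = -3.807355, -p*log2(p) = 0.271954
  p = 7/42 = 0.166667: log2(p) = -2.584963, -p*log2(p) = 0.430827
  p = 20/42 = 0.476190: log2(p) = -1.070389, -p*log2(p) = 0.509709
  p = 2/42 = 0.047619: log2(p) = -4.392317, -p*log2(p) = 0.209158
H = 0.492950 + 0.271954 + 0.430827 + 0.509709 + 0.209158 = 1.914598

H = 1.9146 bits/symbol


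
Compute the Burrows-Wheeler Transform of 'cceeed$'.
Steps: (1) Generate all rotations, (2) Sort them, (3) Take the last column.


Rotations (sorted):
  0: $cceeed -> last char: d
  1: cceeed$ -> last char: $
  2: ceeed$c -> last char: c
  3: d$cceee -> last char: e
  4: ed$ccee -> last char: e
  5: eed$cce -> last char: e
  6: eeed$cc -> last char: c


BWT = d$ceeec
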